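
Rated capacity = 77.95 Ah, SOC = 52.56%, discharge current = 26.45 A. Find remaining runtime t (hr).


Step 1: remaining = SOC/100 * C_total = 52.56/100 * 77.95 = 40.971 Ah
Step 2: t = remaining / I = 40.971 / 26.45 = 1.549 hr

1.549 hr


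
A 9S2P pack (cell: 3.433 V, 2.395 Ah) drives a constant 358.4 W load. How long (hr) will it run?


Step 1: E_pack = Ns * V_cell * Np * C_cell = 9 * 3.433 * 2 * 2.395 = 148 Wh
Step 2: t = E_pack / P = 148 / 358.4 = 0.4129 hr

0.4129 hr


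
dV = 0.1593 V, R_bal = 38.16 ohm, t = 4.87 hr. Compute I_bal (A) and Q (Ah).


I_bal = dV / R = 0.1593 / 38.16 = 0.0041745 A
Q = I_bal * t = 0.0041745 * 4.87 = 0.02033 Ah

I=0.0041745 A, Q=0.02033 Ah


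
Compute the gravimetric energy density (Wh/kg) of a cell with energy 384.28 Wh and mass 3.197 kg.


Specific energy = 384.28 Wh / 3.197 kg = 120.2 Wh/kg

120.2 Wh/kg


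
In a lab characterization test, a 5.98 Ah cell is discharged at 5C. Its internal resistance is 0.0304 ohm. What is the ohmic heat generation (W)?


Step 1: I = C_rate * capacity = 5 * 5.98 = 29.9 A
Step 2: Q = I^2 * R = 29.9^2 * 0.0304 = 894.01 * 0.0304 = 27.18 W

27.18 W


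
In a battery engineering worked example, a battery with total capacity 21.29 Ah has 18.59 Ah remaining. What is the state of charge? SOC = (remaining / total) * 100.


SOC% = 18.59 / 21.29 * 100 = 87.32%

87.32%


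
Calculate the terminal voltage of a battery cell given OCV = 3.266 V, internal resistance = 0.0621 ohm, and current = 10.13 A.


V = OCV - I*R = 3.266 - 10.13 * 0.0621 = 2.637 V

2.637 V


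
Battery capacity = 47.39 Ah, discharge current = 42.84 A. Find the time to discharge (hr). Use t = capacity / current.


t = capacity / current = 47.39 / 42.84 = 1.106 hr

1.106 hr


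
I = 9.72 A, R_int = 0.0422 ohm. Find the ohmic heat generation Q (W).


I^2 = 94.478
Q = 94.478 * 0.0422 = 3.987 W

3.987 W


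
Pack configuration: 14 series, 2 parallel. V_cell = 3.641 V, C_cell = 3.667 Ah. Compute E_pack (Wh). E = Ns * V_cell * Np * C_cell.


V_pack = 14 * 3.641 = 50.974 V
C_pack = 2 * 3.667 = 7.334 Ah
E = V_pack * C_pack = 50.974 * 7.334 = 373.8 Wh

373.8 Wh


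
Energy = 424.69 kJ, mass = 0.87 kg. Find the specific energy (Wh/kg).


Convert: E = 424.69 kJ = 117.97 Wh
ED = E / m = 117.97 / 0.87 = 135.6 Wh/kg

135.6 Wh/kg


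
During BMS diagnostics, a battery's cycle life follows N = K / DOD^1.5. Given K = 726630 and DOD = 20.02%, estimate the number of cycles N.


DOD^1.5 = 89.577
N = K / DOD^1.5 = 726630 / 89.577 = 8112

8112 cycles


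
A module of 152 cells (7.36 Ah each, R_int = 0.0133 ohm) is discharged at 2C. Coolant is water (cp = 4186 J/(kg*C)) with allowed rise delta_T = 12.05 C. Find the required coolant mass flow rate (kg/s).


Step 1: I = 2 * 7.36 = 14.72 A
Step 2: Q_cell = I^2 * R = 14.72^2 * 0.0133 = 2.8818 W
Step 3: Q_total = 152 * 2.8818 = 438.03 W
Step 4: m_dot = Q_total / (cp * dT) = 438.03 / (4186 * 12.05) = 0.008684 kg/s

0.008684 kg/s


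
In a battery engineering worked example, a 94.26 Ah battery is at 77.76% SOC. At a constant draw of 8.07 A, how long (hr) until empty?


Step 1: remaining = SOC/100 * C_total = 77.76/100 * 94.26 = 73.297 Ah
Step 2: t = remaining / I = 73.297 / 8.07 = 9.083 hr

9.083 hr


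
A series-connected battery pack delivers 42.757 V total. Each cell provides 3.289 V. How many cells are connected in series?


n = V_pack / V_cell = 42.757 / 3.289 = 13

13


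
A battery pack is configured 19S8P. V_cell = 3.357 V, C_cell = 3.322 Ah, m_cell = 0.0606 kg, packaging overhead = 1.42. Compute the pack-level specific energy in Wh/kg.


Step 1: V_pack = 19 * 3.357 = 63.783 V
Step 2: C_pack = 8 * 3.322 = 26.576 Ah
Step 3: E_pack = V_pack * C_pack = 63.783 * 26.576 = 1695.1 Wh
Step 4: m_pack = 19 * 8 * 0.0606 * 1.42 = 13.08 kg
Step 5: ED = E_pack / m_pack = 1695.1 / 13.08 = 129.6 Wh/kg

129.6 Wh/kg


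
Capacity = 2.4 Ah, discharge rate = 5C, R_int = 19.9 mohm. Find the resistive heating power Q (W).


Convert: R = 19.9 mohm = 0.0199 ohm
Step 1: I = C_rate * capacity = 5 * 2.4 = 12 A
Step 2: Q = I^2 * R = 12^2 * 0.0199 = 144 * 0.0199 = 2.866 W

2.866 W


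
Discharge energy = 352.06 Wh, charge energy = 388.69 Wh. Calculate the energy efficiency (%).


eta_e = E_dis / E_chg * 100 = 352.06 / 388.69 * 100 = 90.58%

90.58%


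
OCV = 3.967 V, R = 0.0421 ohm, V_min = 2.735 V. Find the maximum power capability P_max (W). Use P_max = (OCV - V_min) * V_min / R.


dV = OCV - V_min = 1.232 V (so I_max = dV / R)
P_max = dV * V_min / R = 1.232 * 2.735 / 0.0421 = 80.04 W

80.04 W


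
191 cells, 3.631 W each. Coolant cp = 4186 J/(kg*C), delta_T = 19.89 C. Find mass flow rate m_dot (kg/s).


Step 1: Total heat Q = 191 * 3.631 W = 693.52 W
Step 2: denom = cp * dT = 4186 * 19.89 = 83260
Step 3: m_dot = 693.52 / 83260 = 0.008330 kg/s

0.008330 kg/s


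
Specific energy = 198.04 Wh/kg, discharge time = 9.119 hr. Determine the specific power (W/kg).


P_specific = E / t = 198.04 / 9.119 = 21.72 W/kg

21.72 W/kg


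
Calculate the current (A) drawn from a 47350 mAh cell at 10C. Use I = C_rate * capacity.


Convert: capacity = 47350 mAh = 47.35 Ah
At 10C: I = 10 * 47.35 Ah = 473.5 A

473.5 A


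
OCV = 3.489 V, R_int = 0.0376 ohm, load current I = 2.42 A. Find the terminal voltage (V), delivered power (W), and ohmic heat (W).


Step 1: V_terminal = OCV - I*R = 3.489 - 2.42 * 0.0376 = 3.398 V
Step 2: P_out = V_terminal * I = 3.398 * 2.42 = 8.223 W
Step 3: Q = I^2 * R = 2.42^2 * 0.0376 = 0.2202 W

V=3.398 V, P=8.223 W, Q=0.2202 W


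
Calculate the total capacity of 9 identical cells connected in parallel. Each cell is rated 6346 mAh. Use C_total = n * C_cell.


Convert: C_cell = 6346 mAh = 6.346 Ah
C_total = 9 * 6.346 = 57.114 Ah

57.114 Ah


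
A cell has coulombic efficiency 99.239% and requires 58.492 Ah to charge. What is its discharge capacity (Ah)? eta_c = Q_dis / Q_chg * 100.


Q_dis = eta/100 * Q_chg = 99.239/100 * 58.492 = 58.05 Ah

58.05 Ah


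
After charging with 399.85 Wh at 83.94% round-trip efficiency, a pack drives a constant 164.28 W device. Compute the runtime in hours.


Step 1: E_discharge = eta/100 * E_charge = 83.94/100 * 399.85 = 335.63 Wh
Step 2: t = E_discharge / P = 335.63 / 164.28 = 2.043 hr

2.043 hr


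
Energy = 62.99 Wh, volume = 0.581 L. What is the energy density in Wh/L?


ED = E / V = 62.99 / 0.581 = 108.4 Wh/L

108.4 Wh/L


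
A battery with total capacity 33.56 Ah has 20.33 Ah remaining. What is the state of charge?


SOC% = 20.33 / 33.56 * 100 = 60.58%

60.58%


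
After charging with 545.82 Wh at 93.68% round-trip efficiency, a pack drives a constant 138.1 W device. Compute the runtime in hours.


Step 1: E_discharge = eta/100 * E_charge = 93.68/100 * 545.82 = 511.32 Wh
Step 2: t = E_discharge / P = 511.32 / 138.1 = 3.703 hr

3.703 hr


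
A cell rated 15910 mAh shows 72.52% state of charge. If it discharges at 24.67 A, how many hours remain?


Convert: C_total = 15910 mAh = 15.91 Ah
Step 1: remaining = SOC/100 * C_total = 72.52/100 * 15.91 = 11.538 Ah
Step 2: t = remaining / I = 11.538 / 24.67 = 0.4677 hr

0.4677 hr


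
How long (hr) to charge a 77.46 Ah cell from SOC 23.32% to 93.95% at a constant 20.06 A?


Step 1: dSOC = 93.95% - 23.32% = 70.63%
Step 2: delta_Ah = 77.46 * 70.63 / 100 = 54.71 Ah
Step 3: t = 54.71 / 20.06 = 2.727 hr

2.727 hr


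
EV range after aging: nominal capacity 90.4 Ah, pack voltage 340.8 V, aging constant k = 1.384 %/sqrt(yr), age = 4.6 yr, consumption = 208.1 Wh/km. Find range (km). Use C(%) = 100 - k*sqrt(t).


Step 1: capacity retention = 100 - 1.384 * sqrt(4.6) = 100 - 1.384 * 2.1448 = 97.032%
Step 2: C_now = 90.4 * 97.032/100 = 87.717 Ah
Step 3: E_pack = V * C_now = 340.8 * 87.717 = 29894 Wh
Step 4: range = E_pack / consumption = 29894 / 208.1 = 143.7 km

143.7 km


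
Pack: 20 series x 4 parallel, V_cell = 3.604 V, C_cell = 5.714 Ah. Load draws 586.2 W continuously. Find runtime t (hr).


Step 1: E_pack = Ns * V_cell * Np * C_cell = 20 * 3.604 * 4 * 5.714 = 1647.5 Wh
Step 2: t = E_pack / P = 1647.5 / 586.2 = 2.810 hr

2.810 hr


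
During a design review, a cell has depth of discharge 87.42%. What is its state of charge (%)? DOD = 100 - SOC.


SOC = 100 - DOD = 100 - 87.42 = 12.58%

12.58%


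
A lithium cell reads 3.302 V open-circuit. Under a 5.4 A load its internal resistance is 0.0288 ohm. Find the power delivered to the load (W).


Step 1: V_terminal = OCV - I*R = 3.302 - 5.4 * 0.0288 = 3.1465 V
Step 2: P_out = V_terminal * I = 3.1465 * 5.4 = 16.99 W

16.99 W


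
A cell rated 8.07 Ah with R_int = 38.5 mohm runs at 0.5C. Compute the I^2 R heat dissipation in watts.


Convert: R = 38.5 mohm = 0.0385 ohm
Step 1: I = C_rate * capacity = 0.5 * 8.07 = 4.035 A
Step 2: Q = I^2 * R = 4.035^2 * 0.0385 = 16.281 * 0.0385 = 0.6268 W

0.6268 W


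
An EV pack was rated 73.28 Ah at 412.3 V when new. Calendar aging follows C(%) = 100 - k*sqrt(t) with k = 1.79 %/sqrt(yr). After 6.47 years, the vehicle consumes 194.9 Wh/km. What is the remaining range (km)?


Step 1: capacity retention = 100 - 1.79 * sqrt(6.47) = 100 - 1.79 * 2.5436 = 95.447%
Step 2: C_now = 73.28 * 95.447/100 = 69.944 Ah
Step 3: E_pack = V * C_now = 412.3 * 69.944 = 28838 Wh
Step 4: range = E_pack / consumption = 28838 / 194.9 = 148.0 km

148.0 km


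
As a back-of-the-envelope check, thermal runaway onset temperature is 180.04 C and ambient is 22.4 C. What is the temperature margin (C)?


Safety margin = 180.04 C - 22.4 C = 157.64 C

157.64 C


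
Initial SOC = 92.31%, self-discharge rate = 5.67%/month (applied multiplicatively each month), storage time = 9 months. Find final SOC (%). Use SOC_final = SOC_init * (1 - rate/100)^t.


decay = (1 - 5.67/100)^9 = 0.59136
SOC_final = 92.31 * 0.59136 = 54.59%

54.59%


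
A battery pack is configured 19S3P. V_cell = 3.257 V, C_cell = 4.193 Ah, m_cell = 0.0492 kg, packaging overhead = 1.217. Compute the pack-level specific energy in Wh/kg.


Step 1: V_pack = 19 * 3.257 = 61.883 V
Step 2: C_pack = 3 * 4.193 = 12.579 Ah
Step 3: E_pack = V_pack * C_pack = 61.883 * 12.579 = 778.43 Wh
Step 4: m_pack = 19 * 3 * 0.0492 * 1.217 = 3.413 kg
Step 5: ED = E_pack / m_pack = 778.43 / 3.413 = 228.1 Wh/kg

228.1 Wh/kg


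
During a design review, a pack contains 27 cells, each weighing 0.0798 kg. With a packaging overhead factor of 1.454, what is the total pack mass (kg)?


Cell mass sum = 27 * 0.0798 = 2.1546 kg
With overhead 1.454: m_pack = 2.1546 * 1.454 = 3.133 kg

3.133 kg


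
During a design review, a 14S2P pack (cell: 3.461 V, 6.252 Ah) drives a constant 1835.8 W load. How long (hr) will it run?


Step 1: E_pack = Ns * V_cell * Np * C_cell = 14 * 3.461 * 2 * 6.252 = 605.87 Wh
Step 2: t = E_pack / P = 605.87 / 1835.8 = 0.3300 hr

0.3300 hr


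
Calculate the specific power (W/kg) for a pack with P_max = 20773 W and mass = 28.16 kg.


SP = P / m = 20773 / 28.16 = 737.7 W/kg

737.7 W/kg


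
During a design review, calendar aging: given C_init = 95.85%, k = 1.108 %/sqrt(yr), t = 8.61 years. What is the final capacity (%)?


Step 1: sqrt(8.61 yr) = 2.9343
Step 2: drop = 1.108 * 2.9343 = 3.2512
Step 3: C_final = 95.85 - 3.2512 = 92.60%

92.60%


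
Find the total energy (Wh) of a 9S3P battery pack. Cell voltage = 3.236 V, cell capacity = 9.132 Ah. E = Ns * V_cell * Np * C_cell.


V_pack = 9 * 3.236 = 29.124 V
C_pack = 3 * 9.132 = 27.396 Ah
E = V_pack * C_pack = 29.124 * 27.396 = 797.9 Wh

797.9 Wh


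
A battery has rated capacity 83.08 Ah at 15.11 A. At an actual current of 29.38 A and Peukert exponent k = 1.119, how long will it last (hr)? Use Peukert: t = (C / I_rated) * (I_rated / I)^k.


Step 1: t_rated = C / I_rated = 83.08 / 15.11 = 5.4983 hr
Step 2: ratio = 15.11 / 29.38 = 0.5143
Step 3: ratio^k = 0.5143^1.119 = 0.47517
Step 4: t = t_rated * ratio^k = 5.4983 * 0.47517 = 2.613 hr

2.613 hr


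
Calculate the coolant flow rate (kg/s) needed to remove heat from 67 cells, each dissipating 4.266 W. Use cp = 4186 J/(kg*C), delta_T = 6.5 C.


Q_total = 67 * 4.266 = 285.82 W
m_dot = Q_total / (cp * dT) = 285.82 / (4186 * 6.5) = 0.01050 kg/s

0.01050 kg/s


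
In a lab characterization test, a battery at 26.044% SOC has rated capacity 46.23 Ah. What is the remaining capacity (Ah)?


remaining = SOC / 100 * total = 26.044 / 100 * 46.23 = 12.04 Ah

12.04 Ah


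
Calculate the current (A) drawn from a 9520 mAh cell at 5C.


Convert: capacity = 9520 mAh = 9.52 Ah
I = C_rate * capacity = 5 * 9.52 = 47.6 A

47.6 A


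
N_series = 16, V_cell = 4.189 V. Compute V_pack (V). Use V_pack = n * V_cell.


V_pack = n * V_cell = 16 * 4.189 = 67.024 V

67.024 V


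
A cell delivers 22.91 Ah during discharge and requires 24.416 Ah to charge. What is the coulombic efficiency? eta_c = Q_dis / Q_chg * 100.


Coulombic efficiency = 22.91/24.416 * 100% = 93.83%

93.83%


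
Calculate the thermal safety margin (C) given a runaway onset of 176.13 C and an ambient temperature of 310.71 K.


Convert: T_ambient = 310.71 K = 37.56 C
margin = 176.13 - 37.56 = 138.57 C

138.57 C


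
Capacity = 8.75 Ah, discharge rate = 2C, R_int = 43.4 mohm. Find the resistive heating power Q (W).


Convert: R = 43.4 mohm = 0.0434 ohm
Step 1: I = C_rate * capacity = 2 * 8.75 = 17.5 A
Step 2: Q = I^2 * R = 17.5^2 * 0.0434 = 306.25 * 0.0434 = 13.29 W

13.29 W


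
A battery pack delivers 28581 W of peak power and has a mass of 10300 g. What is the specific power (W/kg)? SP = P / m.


Convert: m = 10300 g = 10.3 kg
SP = P / m = 28581 / 10.3 = 2775 W/kg

2775 W/kg


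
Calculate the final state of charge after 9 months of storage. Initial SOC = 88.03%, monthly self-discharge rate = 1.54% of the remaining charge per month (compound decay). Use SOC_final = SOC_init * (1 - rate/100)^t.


Monthly retention factor = 1 - 1.54/100 = 0.9846
Over 9 months: factor^9 = 0.86964
SOC_final = 88.03 * 0.86964 = 76.55%

76.55%


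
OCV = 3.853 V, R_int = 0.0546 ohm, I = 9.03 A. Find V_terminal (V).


IR drop = 9.03 * 0.0546 = 0.49304 V
V = 3.853 - 0.49304 = 3.360 V

3.360 V


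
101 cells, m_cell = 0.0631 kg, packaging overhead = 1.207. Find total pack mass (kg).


m_pack = n * m_cell * overhead = 101 * 0.0631 * 1.207 = 7.692 kg

7.692 kg


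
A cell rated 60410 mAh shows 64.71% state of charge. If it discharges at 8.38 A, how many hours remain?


Convert: C_total = 60410 mAh = 60.41 Ah
Step 1: remaining = SOC/100 * C_total = 64.71/100 * 60.41 = 39.091 Ah
Step 2: t = remaining / I = 39.091 / 8.38 = 4.665 hr

4.665 hr


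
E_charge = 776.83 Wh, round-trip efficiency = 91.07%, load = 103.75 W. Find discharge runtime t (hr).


Step 1: E_discharge = eta/100 * E_charge = 91.07/100 * 776.83 = 707.46 Wh
Step 2: t = E_discharge / P = 707.46 / 103.75 = 6.819 hr

6.819 hr


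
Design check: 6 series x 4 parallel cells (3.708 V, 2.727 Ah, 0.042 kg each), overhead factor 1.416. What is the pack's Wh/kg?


Step 1: V_pack = 6 * 3.708 = 22.248 V
Step 2: C_pack = 4 * 2.727 = 10.908 Ah
Step 3: E_pack = V_pack * C_pack = 22.248 * 10.908 = 242.68 Wh
Step 4: m_pack = 6 * 4 * 0.042 * 1.416 = 1.4273 kg
Step 5: ED = E_pack / m_pack = 242.68 / 1.4273 = 170.0 Wh/kg

170.0 Wh/kg


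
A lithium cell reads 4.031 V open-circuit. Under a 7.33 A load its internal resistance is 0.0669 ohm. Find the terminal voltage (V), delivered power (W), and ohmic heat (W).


Step 1: V_terminal = OCV - I*R = 4.031 - 7.33 * 0.0669 = 3.5406 V
Step 2: P_out = V_terminal * I = 3.5406 * 7.33 = 25.95 W
Step 3: Q = I^2 * R = 7.33^2 * 0.0669 = 3.594 W

V=3.5406 V, P=25.95 W, Q=3.594 W


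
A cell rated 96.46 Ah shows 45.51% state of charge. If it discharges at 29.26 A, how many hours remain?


Step 1: remaining = SOC/100 * C_total = 45.51/100 * 96.46 = 43.899 Ah
Step 2: t = remaining / I = 43.899 / 29.26 = 1.500 hr

1.500 hr


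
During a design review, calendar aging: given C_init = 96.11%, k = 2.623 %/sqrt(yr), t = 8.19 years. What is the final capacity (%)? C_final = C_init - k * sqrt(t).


Step 1: sqrt(8.19 yr) = 2.8618
Step 2: drop = 2.623 * 2.8618 = 7.5065
Step 3: C_final = 96.11 - 7.5065 = 88.60%

88.60%


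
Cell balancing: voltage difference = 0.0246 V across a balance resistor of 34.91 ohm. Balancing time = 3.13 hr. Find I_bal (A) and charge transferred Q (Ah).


First, Ohm's law: I_bal = 0.0246 V / 34.91 ohm = 7.0467e-04 A
Then Q = I * t = 7.0467e-04 A * 3.13 hr = 0.002206 Ah

I=7.0467e-04 A, Q=0.002206 Ah


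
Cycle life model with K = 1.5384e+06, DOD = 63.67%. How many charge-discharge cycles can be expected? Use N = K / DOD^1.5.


Step 1: DOD^1.5 = 63.67^1.5 = 508.05
Step 2: N = 1.5384e+06 / 508.05 = 3028 cycles

3028 cycles


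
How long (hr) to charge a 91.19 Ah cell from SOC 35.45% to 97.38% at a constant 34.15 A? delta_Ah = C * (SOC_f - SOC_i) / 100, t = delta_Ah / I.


Step 1: dSOC = 97.38% - 35.45% = 61.93%
Step 2: delta_Ah = 91.19 * 61.93 / 100 = 56.474 Ah
Step 3: t = 56.474 / 34.15 = 1.654 hr

1.654 hr


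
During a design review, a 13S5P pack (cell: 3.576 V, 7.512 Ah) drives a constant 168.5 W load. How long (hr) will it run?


Step 1: E_pack = Ns * V_cell * Np * C_cell = 13 * 3.576 * 5 * 7.512 = 1746.1 Wh
Step 2: t = E_pack / P = 1746.1 / 168.5 = 10.36 hr

10.36 hr


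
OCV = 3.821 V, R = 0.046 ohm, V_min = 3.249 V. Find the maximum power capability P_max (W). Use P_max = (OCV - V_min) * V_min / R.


P_max = (OCV - V_min) * V_min / R = (3.821 - 3.249) * 3.249 / 0.046 = 0.572 * 3.249 / 0.046 = 40.40 W

40.40 W


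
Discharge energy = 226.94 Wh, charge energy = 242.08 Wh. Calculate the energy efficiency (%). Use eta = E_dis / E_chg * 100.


Round-trip efficiency = 226.94/242.08 * 100% = 93.75%

93.75%


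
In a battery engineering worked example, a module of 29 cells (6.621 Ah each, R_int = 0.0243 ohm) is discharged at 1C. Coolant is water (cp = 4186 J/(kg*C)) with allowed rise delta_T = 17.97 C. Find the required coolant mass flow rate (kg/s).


Step 1: I = 1 * 6.621 = 6.621 A
Step 2: Q_cell = I^2 * R = 6.621^2 * 0.0243 = 1.0653 W
Step 3: Q_total = 29 * 1.0653 = 30.894 W
Step 4: m_dot = Q_total / (cp * dT) = 30.894 / (4186 * 17.97) = 4.107e-04 kg/s

4.107e-04 kg/s


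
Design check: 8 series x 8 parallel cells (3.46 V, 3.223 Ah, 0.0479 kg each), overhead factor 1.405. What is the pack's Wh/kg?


Step 1: V_pack = 8 * 3.46 = 27.68 V
Step 2: C_pack = 8 * 3.223 = 25.784 Ah
Step 3: E_pack = V_pack * C_pack = 27.68 * 25.784 = 713.7 Wh
Step 4: m_pack = 8 * 8 * 0.0479 * 1.405 = 4.3072 kg
Step 5: ED = E_pack / m_pack = 713.7 / 4.3072 = 165.7 Wh/kg

165.7 Wh/kg


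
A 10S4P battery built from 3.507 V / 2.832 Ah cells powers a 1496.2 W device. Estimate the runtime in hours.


Step 1: E_pack = Ns * V_cell * Np * C_cell = 10 * 3.507 * 4 * 2.832 = 397.27 Wh
Step 2: t = E_pack / P = 397.27 / 1496.2 = 0.2655 hr

0.2655 hr


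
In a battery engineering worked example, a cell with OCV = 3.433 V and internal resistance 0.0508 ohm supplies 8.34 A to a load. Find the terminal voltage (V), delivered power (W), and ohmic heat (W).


Step 1: V_terminal = OCV - I*R = 3.433 - 8.34 * 0.0508 = 3.0093 V
Step 2: P_out = V_terminal * I = 3.0093 * 8.34 = 25.10 W
Step 3: Q = I^2 * R = 8.34^2 * 0.0508 = 3.533 W

V=3.0093 V, P=25.10 W, Q=3.533 W


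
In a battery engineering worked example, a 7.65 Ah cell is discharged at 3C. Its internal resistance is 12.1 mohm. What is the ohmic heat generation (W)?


Convert: R = 12.1 mohm = 0.0121 ohm
Step 1: I = C_rate * capacity = 3 * 7.65 = 22.95 A
Step 2: Q = I^2 * R = 22.95^2 * 0.0121 = 526.7 * 0.0121 = 6.373 W

6.373 W


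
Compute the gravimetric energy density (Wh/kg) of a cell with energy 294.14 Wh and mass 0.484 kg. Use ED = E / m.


Specific energy = 294.14 Wh / 0.484 kg = 607.7 Wh/kg

607.7 Wh/kg


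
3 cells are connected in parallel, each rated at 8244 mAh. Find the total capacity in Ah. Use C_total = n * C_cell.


Convert: C_cell = 8244 mAh = 8.244 Ah
C_total = 3 * 8.244 = 24.732 Ah

24.732 Ah


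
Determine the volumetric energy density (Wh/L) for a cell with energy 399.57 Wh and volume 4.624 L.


Volumetric ED = 399.57 Wh / 4.624 L = 86.41 Wh/L

86.41 Wh/L


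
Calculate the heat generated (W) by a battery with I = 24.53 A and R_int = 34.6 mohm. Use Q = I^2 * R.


Convert: R = 34.6 mohm = 0.0346 ohm
Q = I^2 * R = 24.53^2 * 0.0346 = 20.82 W

20.82 W


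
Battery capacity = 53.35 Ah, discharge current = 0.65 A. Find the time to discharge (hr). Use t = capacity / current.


t = capacity / current = 53.35 / 0.65 = 82.08 hr

82.08 hr


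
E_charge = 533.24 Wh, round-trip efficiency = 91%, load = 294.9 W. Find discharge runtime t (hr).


Step 1: E_discharge = eta/100 * E_charge = 91/100 * 533.24 = 485.25 Wh
Step 2: t = E_discharge / P = 485.25 / 294.9 = 1.645 hr

1.645 hr


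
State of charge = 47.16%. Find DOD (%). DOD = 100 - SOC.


DOD = 100 - SOC = 100 - 47.16 = 52.84%

52.84%


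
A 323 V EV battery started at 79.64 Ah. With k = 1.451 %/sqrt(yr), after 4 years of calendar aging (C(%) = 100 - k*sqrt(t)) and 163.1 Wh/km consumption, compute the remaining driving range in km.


Step 1: capacity retention = 100 - 1.451 * sqrt(4) = 100 - 1.451 * 2 = 97.098%
Step 2: C_now = 79.64 * 97.098/100 = 77.329 Ah
Step 3: E_pack = V * C_now = 323 * 77.329 = 24977 Wh
Step 4: range = E_pack / consumption = 24977 / 163.1 = 153.1 km

153.1 km


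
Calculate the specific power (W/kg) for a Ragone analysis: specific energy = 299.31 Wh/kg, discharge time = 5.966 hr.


Specific power = 299.31 Wh/kg / 5.966 hr = 50.17 W/kg

50.17 W/kg


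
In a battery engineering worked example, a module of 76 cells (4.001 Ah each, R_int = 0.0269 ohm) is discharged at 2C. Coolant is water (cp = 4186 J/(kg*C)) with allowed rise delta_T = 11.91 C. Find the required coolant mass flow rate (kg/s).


Step 1: I = 2 * 4.001 = 8.002 A
Step 2: Q_cell = I^2 * R = 8.002^2 * 0.0269 = 1.7225 W
Step 3: Q_total = 76 * 1.7225 = 130.91 W
Step 4: m_dot = Q_total / (cp * dT) = 130.91 / (4186 * 11.91) = 0.002626 kg/s

0.002626 kg/s


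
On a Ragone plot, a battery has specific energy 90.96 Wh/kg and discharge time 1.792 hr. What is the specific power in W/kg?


P_specific = E / t = 90.96 / 1.792 = 50.76 W/kg

50.76 W/kg


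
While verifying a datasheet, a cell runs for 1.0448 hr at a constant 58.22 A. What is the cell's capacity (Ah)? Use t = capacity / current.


C = I * t = 58.22 * 1.0448 = 60.83 Ah

60.83 Ah


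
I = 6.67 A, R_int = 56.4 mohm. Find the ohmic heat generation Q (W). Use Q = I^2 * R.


Convert: R = 56.4 mohm = 0.0564 ohm
Q = I^2 * R = 6.67^2 * 0.0564 = 2.509 W

2.509 W


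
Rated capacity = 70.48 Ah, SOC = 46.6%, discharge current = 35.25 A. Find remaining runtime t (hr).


Step 1: remaining = SOC/100 * C_total = 46.6/100 * 70.48 = 32.844 Ah
Step 2: t = remaining / I = 32.844 / 35.25 = 0.9317 hr

0.9317 hr


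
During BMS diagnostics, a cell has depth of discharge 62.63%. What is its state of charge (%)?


SOC = 100 - DOD = 100 - 62.63 = 37.37%

37.37%


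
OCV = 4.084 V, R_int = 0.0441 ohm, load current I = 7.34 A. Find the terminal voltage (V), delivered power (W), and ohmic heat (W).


Step 1: V_terminal = OCV - I*R = 4.084 - 7.34 * 0.0441 = 3.7603 V
Step 2: P_out = V_terminal * I = 3.7603 * 7.34 = 27.60 W
Step 3: Q = I^2 * R = 7.34^2 * 0.0441 = 2.376 W

V=3.7603 V, P=27.60 W, Q=2.376 W


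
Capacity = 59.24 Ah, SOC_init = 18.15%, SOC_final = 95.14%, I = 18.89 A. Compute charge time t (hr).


Step 1: dSOC = 95.14% - 18.15% = 76.99%
Step 2: delta_Ah = 59.24 * 76.99 / 100 = 45.609 Ah
Step 3: t = 45.609 / 18.89 = 2.414 hr

2.414 hr


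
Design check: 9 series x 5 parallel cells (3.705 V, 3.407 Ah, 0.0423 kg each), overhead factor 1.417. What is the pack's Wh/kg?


Step 1: V_pack = 9 * 3.705 = 33.345 V
Step 2: C_pack = 5 * 3.407 = 17.035 Ah
Step 3: E_pack = V_pack * C_pack = 33.345 * 17.035 = 568.03 Wh
Step 4: m_pack = 9 * 5 * 0.0423 * 1.417 = 2.6973 kg
Step 5: ED = E_pack / m_pack = 568.03 / 2.6973 = 210.6 Wh/kg

210.6 Wh/kg


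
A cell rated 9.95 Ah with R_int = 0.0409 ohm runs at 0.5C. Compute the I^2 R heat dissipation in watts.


Step 1: I = C_rate * capacity = 0.5 * 9.95 = 4.975 A
Step 2: Q = I^2 * R = 4.975^2 * 0.0409 = 24.751 * 0.0409 = 1.012 W

1.012 W


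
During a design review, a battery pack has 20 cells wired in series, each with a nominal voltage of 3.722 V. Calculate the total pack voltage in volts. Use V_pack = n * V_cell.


With 20 cells in series at 3.722 V each, V_pack = 74.44 V

74.44 V


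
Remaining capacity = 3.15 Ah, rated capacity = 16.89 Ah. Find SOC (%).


SOC% = 3.15 / 16.89 * 100 = 18.65%

18.65%


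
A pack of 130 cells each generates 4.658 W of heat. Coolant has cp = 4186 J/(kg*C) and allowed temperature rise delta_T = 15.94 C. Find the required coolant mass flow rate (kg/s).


Step 1: Total heat Q = 130 * 4.658 W = 605.54 W
Step 2: denom = cp * dT = 4186 * 15.94 = 66725
Step 3: m_dot = 605.54 / 66725 = 0.009075 kg/s

0.009075 kg/s


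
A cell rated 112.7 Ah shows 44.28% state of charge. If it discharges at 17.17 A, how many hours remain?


Step 1: remaining = SOC/100 * C_total = 44.28/100 * 112.7 = 49.904 Ah
Step 2: t = remaining / I = 49.904 / 17.17 = 2.906 hr

2.906 hr


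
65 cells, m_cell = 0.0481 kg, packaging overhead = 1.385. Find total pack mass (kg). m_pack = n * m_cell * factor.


m_pack = n * m_cell * overhead = 65 * 0.0481 * 1.385 = 4.330 kg

4.330 kg


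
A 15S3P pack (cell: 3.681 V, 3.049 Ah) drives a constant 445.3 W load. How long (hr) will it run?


Step 1: E_pack = Ns * V_cell * Np * C_cell = 15 * 3.681 * 3 * 3.049 = 505.05 Wh
Step 2: t = E_pack / P = 505.05 / 445.3 = 1.134 hr

1.134 hr


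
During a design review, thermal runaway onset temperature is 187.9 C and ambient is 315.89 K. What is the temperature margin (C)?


Convert: T_ambient = 315.89 K = 42.74 C
margin = 187.9 - 42.74 = 145.16 C

145.16 C


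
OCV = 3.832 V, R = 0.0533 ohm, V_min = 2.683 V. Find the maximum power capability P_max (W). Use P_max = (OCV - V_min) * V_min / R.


P_max = (OCV - V_min) * V_min / R = (3.832 - 2.683) * 2.683 / 0.0533 = 1.149 * 2.683 / 0.0533 = 57.84 W

57.84 W


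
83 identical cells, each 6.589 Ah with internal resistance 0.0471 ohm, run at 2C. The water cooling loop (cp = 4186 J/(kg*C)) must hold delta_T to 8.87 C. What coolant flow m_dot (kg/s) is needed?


Step 1: I = 2 * 6.589 = 13.178 A
Step 2: Q_cell = I^2 * R = 13.178^2 * 0.0471 = 8.1794 W
Step 3: Q_total = 83 * 8.1794 = 678.89 W
Step 4: m_dot = Q_total / (cp * dT) = 678.89 / (4186 * 8.87) = 0.01828 kg/s

0.01828 kg/s


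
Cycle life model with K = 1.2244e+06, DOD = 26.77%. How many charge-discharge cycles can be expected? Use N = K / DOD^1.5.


DOD^1.5 = 138.51
N = K / DOD^1.5 = 1.2244e+06 / 138.51 = 8840

8840 cycles


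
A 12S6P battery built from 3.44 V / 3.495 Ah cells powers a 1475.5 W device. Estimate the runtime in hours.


Step 1: E_pack = Ns * V_cell * Np * C_cell = 12 * 3.44 * 6 * 3.495 = 865.64 Wh
Step 2: t = E_pack / P = 865.64 / 1475.5 = 0.5867 hr

0.5867 hr


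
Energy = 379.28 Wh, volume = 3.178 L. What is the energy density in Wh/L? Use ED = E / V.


Volumetric ED = 379.28 Wh / 3.178 L = 119.3 Wh/L

119.3 Wh/L


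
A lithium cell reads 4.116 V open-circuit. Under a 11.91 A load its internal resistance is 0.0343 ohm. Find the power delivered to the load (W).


Step 1: V_terminal = OCV - I*R = 4.116 - 11.91 * 0.0343 = 3.7075 V
Step 2: P_out = V_terminal * I = 3.7075 * 11.91 = 44.16 W

44.16 W


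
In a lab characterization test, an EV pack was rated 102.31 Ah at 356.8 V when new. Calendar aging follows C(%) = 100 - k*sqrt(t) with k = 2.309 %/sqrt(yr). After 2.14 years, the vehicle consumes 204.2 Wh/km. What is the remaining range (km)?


Step 1: capacity retention = 100 - 2.309 * sqrt(2.14) = 100 - 2.309 * 1.4629 = 96.622%
Step 2: C_now = 102.31 * 96.622/100 = 98.854 Ah
Step 3: E_pack = V * C_now = 356.8 * 98.854 = 35271 Wh
Step 4: range = E_pack / consumption = 35271 / 204.2 = 172.7 km

172.7 km


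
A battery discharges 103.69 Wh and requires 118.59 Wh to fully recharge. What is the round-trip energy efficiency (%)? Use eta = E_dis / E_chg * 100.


eta_e = E_dis / E_chg * 100 = 103.69 / 118.59 * 100 = 87.44%

87.44%


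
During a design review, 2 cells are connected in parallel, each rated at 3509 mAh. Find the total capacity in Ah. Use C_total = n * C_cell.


Convert: C_cell = 3509 mAh = 3.509 Ah
C_total = 2 * 3.509 = 7.018 Ah

7.018 Ah


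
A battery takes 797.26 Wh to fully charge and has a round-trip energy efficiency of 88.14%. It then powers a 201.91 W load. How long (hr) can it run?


Step 1: E_discharge = eta/100 * E_charge = 88.14/100 * 797.26 = 702.7 Wh
Step 2: t = E_discharge / P = 702.7 / 201.91 = 3.480 hr

3.480 hr


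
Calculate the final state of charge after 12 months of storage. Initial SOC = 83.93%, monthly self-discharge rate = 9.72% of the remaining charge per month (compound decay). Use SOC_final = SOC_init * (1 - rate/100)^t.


Monthly retention factor = 1 - 9.72/100 = 0.9028
Over 12 months: factor^12 = 0.29316
SOC_final = 83.93 * 0.29316 = 24.60%

24.60%


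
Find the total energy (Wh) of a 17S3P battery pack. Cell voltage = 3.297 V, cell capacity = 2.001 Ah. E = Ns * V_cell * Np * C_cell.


V_pack = 17 * 3.297 = 56.049 V
C_pack = 3 * 2.001 = 6.003 Ah
E = V_pack * C_pack = 56.049 * 6.003 = 336.5 Wh

336.5 Wh


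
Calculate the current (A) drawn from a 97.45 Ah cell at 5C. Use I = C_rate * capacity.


At 5C: I = 5 * 97.45 Ah = 487.25 A

487.25 A


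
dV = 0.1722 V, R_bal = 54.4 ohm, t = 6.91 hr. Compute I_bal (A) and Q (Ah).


I_bal = dV / R = 0.1722 / 54.4 = 0.0031654 A
Q = I_bal * t = 0.0031654 * 6.91 = 0.02187 Ah

I=0.0031654 A, Q=0.02187 Ah


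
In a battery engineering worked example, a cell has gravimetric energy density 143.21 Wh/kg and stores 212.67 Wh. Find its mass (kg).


m = E / ED = 212.67 / 143.21 = 1.485 kg

1.485 kg


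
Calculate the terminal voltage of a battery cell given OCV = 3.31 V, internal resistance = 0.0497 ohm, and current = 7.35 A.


IR drop = 7.35 * 0.0497 = 0.3653 V
V = 3.31 - 0.3653 = 2.945 V

2.945 V


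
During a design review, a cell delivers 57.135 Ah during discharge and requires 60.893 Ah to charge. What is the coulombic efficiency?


eta_c = Q_dis / Q_chg * 100 = 57.135 / 60.893 * 100 = 93.83%

93.83%


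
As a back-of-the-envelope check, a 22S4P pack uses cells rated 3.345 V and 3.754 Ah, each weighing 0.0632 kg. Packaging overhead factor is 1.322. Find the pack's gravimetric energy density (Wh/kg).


Step 1: V_pack = 22 * 3.345 = 73.59 V
Step 2: C_pack = 4 * 3.754 = 15.016 Ah
Step 3: E_pack = V_pack * C_pack = 73.59 * 15.016 = 1105 Wh
Step 4: m_pack = 22 * 4 * 0.0632 * 1.322 = 7.3524 kg
Step 5: ED = E_pack / m_pack = 1105 / 7.3524 = 150.3 Wh/kg

150.3 Wh/kg


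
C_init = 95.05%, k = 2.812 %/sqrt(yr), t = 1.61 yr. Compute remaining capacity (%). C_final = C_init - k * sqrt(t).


sqrt(t) = sqrt(1.61) = 1.2689
C_final = 95.05 - 2.812 * 1.2689 = 91.48%

91.48%


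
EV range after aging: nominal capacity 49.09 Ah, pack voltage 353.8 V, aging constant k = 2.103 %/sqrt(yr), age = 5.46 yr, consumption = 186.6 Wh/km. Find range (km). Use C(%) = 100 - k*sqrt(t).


Step 1: capacity retention = 100 - 2.103 * sqrt(5.46) = 100 - 2.103 * 2.3367 = 95.086%
Step 2: C_now = 49.09 * 95.086/100 = 46.678 Ah
Step 3: E_pack = V * C_now = 353.8 * 46.678 = 16515 Wh
Step 4: range = E_pack / consumption = 16515 / 186.6 = 88.50 km

88.50 km


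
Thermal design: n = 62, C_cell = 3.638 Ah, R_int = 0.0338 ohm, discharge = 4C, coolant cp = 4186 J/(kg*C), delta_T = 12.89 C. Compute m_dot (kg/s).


Step 1: I = 4 * 3.638 = 14.552 A
Step 2: Q_cell = I^2 * R = 14.552^2 * 0.0338 = 7.1575 W
Step 3: Q_total = 62 * 7.1575 = 443.77 W
Step 4: m_dot = Q_total / (cp * dT) = 443.77 / (4186 * 12.89) = 0.008224 kg/s

0.008224 kg/s


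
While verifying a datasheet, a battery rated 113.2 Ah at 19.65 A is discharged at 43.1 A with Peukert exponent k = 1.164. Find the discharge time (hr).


Step 1: t_rated = C / I_rated = 113.2 / 19.65 = 5.7608 hr
Step 2: ratio = 19.65 / 43.1 = 0.45592
Step 3: ratio^k = 0.45592^1.164 = 0.40082
Step 4: t = t_rated * ratio^k = 5.7608 * 0.40082 = 2.309 hr

2.309 hr


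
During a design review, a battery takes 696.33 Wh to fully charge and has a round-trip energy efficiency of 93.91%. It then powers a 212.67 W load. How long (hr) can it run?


Step 1: E_discharge = eta/100 * E_charge = 93.91/100 * 696.33 = 653.92 Wh
Step 2: t = E_discharge / P = 653.92 / 212.67 = 3.075 hr

3.075 hr


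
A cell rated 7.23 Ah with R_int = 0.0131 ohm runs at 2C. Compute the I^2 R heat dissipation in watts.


Step 1: I = C_rate * capacity = 2 * 7.23 = 14.46 A
Step 2: Q = I^2 * R = 14.46^2 * 0.0131 = 209.09 * 0.0131 = 2.739 W

2.739 W


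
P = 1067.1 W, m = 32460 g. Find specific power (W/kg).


Convert: m = 32460 g = 32.46 kg
Specific power = 1067.1 W / 32.46 kg = 32.87 W/kg

32.87 W/kg


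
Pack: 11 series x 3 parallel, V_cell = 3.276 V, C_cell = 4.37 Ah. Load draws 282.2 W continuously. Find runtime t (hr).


Step 1: E_pack = Ns * V_cell * Np * C_cell = 11 * 3.276 * 3 * 4.37 = 472.43 Wh
Step 2: t = E_pack / P = 472.43 / 282.2 = 1.674 hr

1.674 hr


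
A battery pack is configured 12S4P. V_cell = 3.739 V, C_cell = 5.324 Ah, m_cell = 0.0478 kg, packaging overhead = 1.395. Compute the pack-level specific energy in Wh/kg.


Step 1: V_pack = 12 * 3.739 = 44.868 V
Step 2: C_pack = 4 * 5.324 = 21.296 Ah
Step 3: E_pack = V_pack * C_pack = 44.868 * 21.296 = 955.51 Wh
Step 4: m_pack = 12 * 4 * 0.0478 * 1.395 = 3.2007 kg
Step 5: ED = E_pack / m_pack = 955.51 / 3.2007 = 298.5 Wh/kg

298.5 Wh/kg


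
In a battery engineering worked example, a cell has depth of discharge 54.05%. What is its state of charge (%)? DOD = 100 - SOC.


SOC = 100 - DOD = 100 - 54.05 = 45.95%

45.95%


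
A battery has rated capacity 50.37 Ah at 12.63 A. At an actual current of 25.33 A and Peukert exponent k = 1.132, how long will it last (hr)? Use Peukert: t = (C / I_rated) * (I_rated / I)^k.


Step 1: t_rated = C / I_rated = 50.37 / 12.63 = 3.9881 hr
Step 2: ratio = 12.63 / 25.33 = 0.49862
Step 3: ratio^k = 0.49862^1.132 = 0.45486
Step 4: t = t_rated * ratio^k = 3.9881 * 0.45486 = 1.814 hr

1.814 hr


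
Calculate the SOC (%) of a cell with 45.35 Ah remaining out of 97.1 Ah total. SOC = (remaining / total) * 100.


SOC% = 45.35 / 97.1 * 100 = 46.70%

46.70%


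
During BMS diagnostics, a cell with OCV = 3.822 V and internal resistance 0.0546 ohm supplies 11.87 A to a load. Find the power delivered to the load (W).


Step 1: V_terminal = OCV - I*R = 3.822 - 11.87 * 0.0546 = 3.1739 V
Step 2: P_out = V_terminal * I = 3.1739 * 11.87 = 37.67 W

37.67 W


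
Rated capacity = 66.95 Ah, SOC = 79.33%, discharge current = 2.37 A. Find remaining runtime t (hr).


Step 1: remaining = SOC/100 * C_total = 79.33/100 * 66.95 = 53.111 Ah
Step 2: t = remaining / I = 53.111 / 2.37 = 22.41 hr

22.41 hr


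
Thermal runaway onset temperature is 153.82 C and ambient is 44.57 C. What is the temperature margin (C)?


margin = T_onset - T_ambient = 153.82 - 44.57 = 109.25 C

109.25 C


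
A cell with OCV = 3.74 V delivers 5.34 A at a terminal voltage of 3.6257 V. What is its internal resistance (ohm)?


R = (OCV - V) / I = (3.74 - 3.6257) / 5.34 = 0.02140 ohm

0.02140 ohm


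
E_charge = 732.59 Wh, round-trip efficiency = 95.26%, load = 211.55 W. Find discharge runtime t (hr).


Step 1: E_discharge = eta/100 * E_charge = 95.26/100 * 732.59 = 697.87 Wh
Step 2: t = E_discharge / P = 697.87 / 211.55 = 3.299 hr

3.299 hr


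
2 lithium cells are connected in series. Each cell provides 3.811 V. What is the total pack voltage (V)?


Series voltages add: 2 * 3.811 V = 7.622 V

7.622 V


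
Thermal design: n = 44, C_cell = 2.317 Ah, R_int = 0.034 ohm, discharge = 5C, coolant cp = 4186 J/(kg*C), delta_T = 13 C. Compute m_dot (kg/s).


Step 1: I = 5 * 2.317 = 11.585 A
Step 2: Q_cell = I^2 * R = 11.585^2 * 0.034 = 4.5632 W
Step 3: Q_total = 44 * 4.5632 = 200.78 W
Step 4: m_dot = Q_total / (cp * dT) = 200.78 / (4186 * 13) = 0.003690 kg/s

0.003690 kg/s


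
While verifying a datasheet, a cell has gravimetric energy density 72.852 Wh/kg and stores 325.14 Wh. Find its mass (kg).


m = E / ED = 325.14 / 72.852 = 4.463 kg

4.463 kg


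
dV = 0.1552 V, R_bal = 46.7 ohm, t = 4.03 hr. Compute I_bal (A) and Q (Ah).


I_bal = dV / R = 0.1552 / 46.7 = 0.0033233 A
Q = I_bal * t = 0.0033233 * 4.03 = 0.01339 Ah

I=0.0033233 A, Q=0.01339 Ah


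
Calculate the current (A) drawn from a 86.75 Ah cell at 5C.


At 5C: I = 5 * 86.75 Ah = 433.75 A

433.75 A


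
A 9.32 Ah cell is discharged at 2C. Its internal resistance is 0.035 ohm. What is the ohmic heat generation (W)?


Step 1: I = C_rate * capacity = 2 * 9.32 = 18.64 A
Step 2: Q = I^2 * R = 18.64^2 * 0.035 = 347.45 * 0.035 = 12.16 W

12.16 W


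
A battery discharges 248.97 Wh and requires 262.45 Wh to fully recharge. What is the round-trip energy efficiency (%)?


Round-trip efficiency = 248.97/262.45 * 100% = 94.86%

94.86%


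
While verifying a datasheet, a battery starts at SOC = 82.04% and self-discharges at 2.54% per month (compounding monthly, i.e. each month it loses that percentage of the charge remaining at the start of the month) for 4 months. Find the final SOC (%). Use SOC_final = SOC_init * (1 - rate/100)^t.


Monthly retention factor = 1 - 2.54/100 = 0.9746
Over 4 months: factor^4 = 0.90221
SOC_final = 82.04 * 0.90221 = 74.02%

74.02%


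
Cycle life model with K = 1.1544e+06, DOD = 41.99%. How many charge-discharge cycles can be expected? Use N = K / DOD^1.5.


DOD^1.5 = 272.09
N = K / DOD^1.5 = 1.1544e+06 / 272.09 = 4243

4243 cycles


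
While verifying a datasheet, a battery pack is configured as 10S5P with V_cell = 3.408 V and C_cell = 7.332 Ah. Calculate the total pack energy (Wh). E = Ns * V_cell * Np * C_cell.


V_pack = 10 * 3.408 = 34.08 V
C_pack = 5 * 7.332 = 36.66 Ah
E = V_pack * C_pack = 34.08 * 36.66 = 1249 Wh

1249 Wh


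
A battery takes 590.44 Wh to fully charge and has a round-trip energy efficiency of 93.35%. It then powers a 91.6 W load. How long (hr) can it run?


Step 1: E_discharge = eta/100 * E_charge = 93.35/100 * 590.44 = 551.18 Wh
Step 2: t = E_discharge / P = 551.18 / 91.6 = 6.017 hr

6.017 hr


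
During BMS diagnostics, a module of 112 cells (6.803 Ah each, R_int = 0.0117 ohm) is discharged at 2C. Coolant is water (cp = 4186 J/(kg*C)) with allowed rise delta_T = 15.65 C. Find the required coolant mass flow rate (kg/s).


Step 1: I = 2 * 6.803 = 13.606 A
Step 2: Q_cell = I^2 * R = 13.606^2 * 0.0117 = 2.1659 W
Step 3: Q_total = 112 * 2.1659 = 242.58 W
Step 4: m_dot = Q_total / (cp * dT) = 242.58 / (4186 * 15.65) = 0.003703 kg/s

0.003703 kg/s


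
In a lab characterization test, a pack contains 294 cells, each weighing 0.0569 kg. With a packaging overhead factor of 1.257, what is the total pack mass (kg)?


Cell mass sum = 294 * 0.0569 = 16.729 kg
With overhead 1.257: m_pack = 16.729 * 1.257 = 21.03 kg

21.03 kg


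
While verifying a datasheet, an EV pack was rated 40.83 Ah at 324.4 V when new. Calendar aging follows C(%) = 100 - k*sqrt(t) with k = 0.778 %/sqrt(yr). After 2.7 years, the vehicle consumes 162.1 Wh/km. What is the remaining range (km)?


Step 1: capacity retention = 100 - 0.778 * sqrt(2.7) = 100 - 0.778 * 1.6432 = 98.722%
Step 2: C_now = 40.83 * 98.722/100 = 40.308 Ah
Step 3: E_pack = V * C_now = 324.4 * 40.308 = 13076 Wh
Step 4: range = E_pack / consumption = 13076 / 162.1 = 80.67 km

80.67 km
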